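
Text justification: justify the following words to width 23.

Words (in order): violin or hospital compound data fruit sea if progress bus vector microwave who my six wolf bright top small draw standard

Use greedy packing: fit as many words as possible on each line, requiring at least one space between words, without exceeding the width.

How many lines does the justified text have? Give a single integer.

Answer: 6

Derivation:
Line 1: ['violin', 'or', 'hospital'] (min_width=18, slack=5)
Line 2: ['compound', 'data', 'fruit', 'sea'] (min_width=23, slack=0)
Line 3: ['if', 'progress', 'bus', 'vector'] (min_width=22, slack=1)
Line 4: ['microwave', 'who', 'my', 'six'] (min_width=20, slack=3)
Line 5: ['wolf', 'bright', 'top', 'small'] (min_width=21, slack=2)
Line 6: ['draw', 'standard'] (min_width=13, slack=10)
Total lines: 6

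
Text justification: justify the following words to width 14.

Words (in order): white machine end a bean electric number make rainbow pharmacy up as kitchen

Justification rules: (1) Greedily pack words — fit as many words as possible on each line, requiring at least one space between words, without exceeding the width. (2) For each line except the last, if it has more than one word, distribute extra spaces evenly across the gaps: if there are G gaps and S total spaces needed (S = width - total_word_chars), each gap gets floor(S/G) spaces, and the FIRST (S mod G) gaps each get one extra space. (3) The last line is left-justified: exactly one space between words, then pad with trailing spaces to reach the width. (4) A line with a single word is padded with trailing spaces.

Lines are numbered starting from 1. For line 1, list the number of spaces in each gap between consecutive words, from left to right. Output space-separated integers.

Answer: 2

Derivation:
Line 1: ['white', 'machine'] (min_width=13, slack=1)
Line 2: ['end', 'a', 'bean'] (min_width=10, slack=4)
Line 3: ['electric'] (min_width=8, slack=6)
Line 4: ['number', 'make'] (min_width=11, slack=3)
Line 5: ['rainbow'] (min_width=7, slack=7)
Line 6: ['pharmacy', 'up', 'as'] (min_width=14, slack=0)
Line 7: ['kitchen'] (min_width=7, slack=7)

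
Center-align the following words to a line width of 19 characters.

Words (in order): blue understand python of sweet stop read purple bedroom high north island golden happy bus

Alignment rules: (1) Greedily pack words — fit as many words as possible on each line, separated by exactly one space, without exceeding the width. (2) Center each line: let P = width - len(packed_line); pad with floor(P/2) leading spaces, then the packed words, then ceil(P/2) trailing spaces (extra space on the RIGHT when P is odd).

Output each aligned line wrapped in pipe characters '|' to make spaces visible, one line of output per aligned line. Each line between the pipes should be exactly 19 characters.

Line 1: ['blue', 'understand'] (min_width=15, slack=4)
Line 2: ['python', 'of', 'sweet'] (min_width=15, slack=4)
Line 3: ['stop', 'read', 'purple'] (min_width=16, slack=3)
Line 4: ['bedroom', 'high', 'north'] (min_width=18, slack=1)
Line 5: ['island', 'golden', 'happy'] (min_width=19, slack=0)
Line 6: ['bus'] (min_width=3, slack=16)

Answer: |  blue understand  |
|  python of sweet  |
| stop read purple  |
|bedroom high north |
|island golden happy|
|        bus        |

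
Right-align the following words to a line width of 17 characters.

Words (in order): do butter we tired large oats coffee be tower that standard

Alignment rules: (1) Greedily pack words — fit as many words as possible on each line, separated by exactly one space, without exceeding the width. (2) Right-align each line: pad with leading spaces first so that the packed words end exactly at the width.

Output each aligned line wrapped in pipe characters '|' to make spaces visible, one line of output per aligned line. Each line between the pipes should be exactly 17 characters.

Line 1: ['do', 'butter', 'we'] (min_width=12, slack=5)
Line 2: ['tired', 'large', 'oats'] (min_width=16, slack=1)
Line 3: ['coffee', 'be', 'tower'] (min_width=15, slack=2)
Line 4: ['that', 'standard'] (min_width=13, slack=4)

Answer: |     do butter we|
| tired large oats|
|  coffee be tower|
|    that standard|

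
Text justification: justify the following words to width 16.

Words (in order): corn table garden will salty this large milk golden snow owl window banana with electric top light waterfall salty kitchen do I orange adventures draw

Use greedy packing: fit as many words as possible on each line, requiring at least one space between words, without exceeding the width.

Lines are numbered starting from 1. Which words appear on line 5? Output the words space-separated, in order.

Answer: owl window

Derivation:
Line 1: ['corn', 'table'] (min_width=10, slack=6)
Line 2: ['garden', 'will'] (min_width=11, slack=5)
Line 3: ['salty', 'this', 'large'] (min_width=16, slack=0)
Line 4: ['milk', 'golden', 'snow'] (min_width=16, slack=0)
Line 5: ['owl', 'window'] (min_width=10, slack=6)
Line 6: ['banana', 'with'] (min_width=11, slack=5)
Line 7: ['electric', 'top'] (min_width=12, slack=4)
Line 8: ['light', 'waterfall'] (min_width=15, slack=1)
Line 9: ['salty', 'kitchen', 'do'] (min_width=16, slack=0)
Line 10: ['I', 'orange'] (min_width=8, slack=8)
Line 11: ['adventures', 'draw'] (min_width=15, slack=1)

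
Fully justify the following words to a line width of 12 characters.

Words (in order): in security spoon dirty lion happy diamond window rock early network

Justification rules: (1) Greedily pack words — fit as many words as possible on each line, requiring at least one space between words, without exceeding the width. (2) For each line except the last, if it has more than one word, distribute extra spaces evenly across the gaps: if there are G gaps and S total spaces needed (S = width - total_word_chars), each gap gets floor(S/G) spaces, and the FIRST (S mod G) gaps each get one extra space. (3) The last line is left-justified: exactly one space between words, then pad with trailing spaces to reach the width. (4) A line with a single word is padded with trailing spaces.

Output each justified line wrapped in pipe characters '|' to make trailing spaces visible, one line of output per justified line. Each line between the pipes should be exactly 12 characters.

Line 1: ['in', 'security'] (min_width=11, slack=1)
Line 2: ['spoon', 'dirty'] (min_width=11, slack=1)
Line 3: ['lion', 'happy'] (min_width=10, slack=2)
Line 4: ['diamond'] (min_width=7, slack=5)
Line 5: ['window', 'rock'] (min_width=11, slack=1)
Line 6: ['early'] (min_width=5, slack=7)
Line 7: ['network'] (min_width=7, slack=5)

Answer: |in  security|
|spoon  dirty|
|lion   happy|
|diamond     |
|window  rock|
|early       |
|network     |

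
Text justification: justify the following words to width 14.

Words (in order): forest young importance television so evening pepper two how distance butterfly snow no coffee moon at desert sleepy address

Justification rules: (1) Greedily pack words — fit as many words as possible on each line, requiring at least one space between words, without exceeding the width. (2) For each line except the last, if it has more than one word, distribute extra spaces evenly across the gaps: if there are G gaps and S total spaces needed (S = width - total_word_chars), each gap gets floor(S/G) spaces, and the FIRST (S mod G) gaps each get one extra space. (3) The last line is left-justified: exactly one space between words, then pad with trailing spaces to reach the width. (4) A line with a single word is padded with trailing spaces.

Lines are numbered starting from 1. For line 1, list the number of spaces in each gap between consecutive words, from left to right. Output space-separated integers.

Answer: 3

Derivation:
Line 1: ['forest', 'young'] (min_width=12, slack=2)
Line 2: ['importance'] (min_width=10, slack=4)
Line 3: ['television', 'so'] (min_width=13, slack=1)
Line 4: ['evening', 'pepper'] (min_width=14, slack=0)
Line 5: ['two', 'how'] (min_width=7, slack=7)
Line 6: ['distance'] (min_width=8, slack=6)
Line 7: ['butterfly', 'snow'] (min_width=14, slack=0)
Line 8: ['no', 'coffee', 'moon'] (min_width=14, slack=0)
Line 9: ['at', 'desert'] (min_width=9, slack=5)
Line 10: ['sleepy', 'address'] (min_width=14, slack=0)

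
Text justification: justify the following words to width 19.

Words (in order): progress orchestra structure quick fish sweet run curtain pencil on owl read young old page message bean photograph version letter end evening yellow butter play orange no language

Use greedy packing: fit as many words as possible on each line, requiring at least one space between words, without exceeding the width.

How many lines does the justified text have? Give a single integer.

Answer: 10

Derivation:
Line 1: ['progress', 'orchestra'] (min_width=18, slack=1)
Line 2: ['structure', 'quick'] (min_width=15, slack=4)
Line 3: ['fish', 'sweet', 'run'] (min_width=14, slack=5)
Line 4: ['curtain', 'pencil', 'on'] (min_width=17, slack=2)
Line 5: ['owl', 'read', 'young', 'old'] (min_width=18, slack=1)
Line 6: ['page', 'message', 'bean'] (min_width=17, slack=2)
Line 7: ['photograph', 'version'] (min_width=18, slack=1)
Line 8: ['letter', 'end', 'evening'] (min_width=18, slack=1)
Line 9: ['yellow', 'butter', 'play'] (min_width=18, slack=1)
Line 10: ['orange', 'no', 'language'] (min_width=18, slack=1)
Total lines: 10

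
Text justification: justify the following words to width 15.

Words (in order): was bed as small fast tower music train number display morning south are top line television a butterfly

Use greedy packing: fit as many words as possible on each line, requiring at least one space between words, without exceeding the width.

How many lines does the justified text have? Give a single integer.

Answer: 8

Derivation:
Line 1: ['was', 'bed', 'as'] (min_width=10, slack=5)
Line 2: ['small', 'fast'] (min_width=10, slack=5)
Line 3: ['tower', 'music'] (min_width=11, slack=4)
Line 4: ['train', 'number'] (min_width=12, slack=3)
Line 5: ['display', 'morning'] (min_width=15, slack=0)
Line 6: ['south', 'are', 'top'] (min_width=13, slack=2)
Line 7: ['line', 'television'] (min_width=15, slack=0)
Line 8: ['a', 'butterfly'] (min_width=11, slack=4)
Total lines: 8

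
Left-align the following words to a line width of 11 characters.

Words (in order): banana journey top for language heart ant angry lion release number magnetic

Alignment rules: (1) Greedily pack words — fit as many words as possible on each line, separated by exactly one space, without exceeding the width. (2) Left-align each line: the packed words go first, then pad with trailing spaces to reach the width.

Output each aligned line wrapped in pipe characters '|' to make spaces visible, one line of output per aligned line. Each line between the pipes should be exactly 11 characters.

Line 1: ['banana'] (min_width=6, slack=5)
Line 2: ['journey', 'top'] (min_width=11, slack=0)
Line 3: ['for'] (min_width=3, slack=8)
Line 4: ['language'] (min_width=8, slack=3)
Line 5: ['heart', 'ant'] (min_width=9, slack=2)
Line 6: ['angry', 'lion'] (min_width=10, slack=1)
Line 7: ['release'] (min_width=7, slack=4)
Line 8: ['number'] (min_width=6, slack=5)
Line 9: ['magnetic'] (min_width=8, slack=3)

Answer: |banana     |
|journey top|
|for        |
|language   |
|heart ant  |
|angry lion |
|release    |
|number     |
|magnetic   |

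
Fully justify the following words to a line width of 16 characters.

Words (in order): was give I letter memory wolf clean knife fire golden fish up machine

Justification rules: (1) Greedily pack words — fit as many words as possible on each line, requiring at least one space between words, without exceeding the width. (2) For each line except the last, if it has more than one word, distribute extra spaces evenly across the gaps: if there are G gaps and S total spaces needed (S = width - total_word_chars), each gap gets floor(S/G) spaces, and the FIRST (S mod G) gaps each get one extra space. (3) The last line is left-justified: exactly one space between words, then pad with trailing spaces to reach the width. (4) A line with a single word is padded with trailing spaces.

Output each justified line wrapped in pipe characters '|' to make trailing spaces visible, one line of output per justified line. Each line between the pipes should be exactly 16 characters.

Answer: |was    give    I|
|letter    memory|
|wolf clean knife|
|fire golden fish|
|up machine      |

Derivation:
Line 1: ['was', 'give', 'I'] (min_width=10, slack=6)
Line 2: ['letter', 'memory'] (min_width=13, slack=3)
Line 3: ['wolf', 'clean', 'knife'] (min_width=16, slack=0)
Line 4: ['fire', 'golden', 'fish'] (min_width=16, slack=0)
Line 5: ['up', 'machine'] (min_width=10, slack=6)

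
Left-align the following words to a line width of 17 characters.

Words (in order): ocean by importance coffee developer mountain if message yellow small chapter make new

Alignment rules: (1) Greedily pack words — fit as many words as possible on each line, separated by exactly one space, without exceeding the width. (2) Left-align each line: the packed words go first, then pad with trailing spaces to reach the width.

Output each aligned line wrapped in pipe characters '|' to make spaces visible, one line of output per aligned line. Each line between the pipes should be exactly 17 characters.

Line 1: ['ocean', 'by'] (min_width=8, slack=9)
Line 2: ['importance', 'coffee'] (min_width=17, slack=0)
Line 3: ['developer'] (min_width=9, slack=8)
Line 4: ['mountain', 'if'] (min_width=11, slack=6)
Line 5: ['message', 'yellow'] (min_width=14, slack=3)
Line 6: ['small', 'chapter'] (min_width=13, slack=4)
Line 7: ['make', 'new'] (min_width=8, slack=9)

Answer: |ocean by         |
|importance coffee|
|developer        |
|mountain if      |
|message yellow   |
|small chapter    |
|make new         |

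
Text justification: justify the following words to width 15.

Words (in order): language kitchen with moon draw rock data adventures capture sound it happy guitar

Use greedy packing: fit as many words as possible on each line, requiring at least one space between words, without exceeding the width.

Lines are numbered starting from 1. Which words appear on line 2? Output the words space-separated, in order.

Answer: kitchen with

Derivation:
Line 1: ['language'] (min_width=8, slack=7)
Line 2: ['kitchen', 'with'] (min_width=12, slack=3)
Line 3: ['moon', 'draw', 'rock'] (min_width=14, slack=1)
Line 4: ['data', 'adventures'] (min_width=15, slack=0)
Line 5: ['capture', 'sound'] (min_width=13, slack=2)
Line 6: ['it', 'happy', 'guitar'] (min_width=15, slack=0)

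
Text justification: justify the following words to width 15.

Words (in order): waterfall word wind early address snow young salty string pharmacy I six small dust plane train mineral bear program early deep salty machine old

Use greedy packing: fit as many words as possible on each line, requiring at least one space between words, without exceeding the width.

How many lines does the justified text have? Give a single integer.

Line 1: ['waterfall', 'word'] (min_width=14, slack=1)
Line 2: ['wind', 'early'] (min_width=10, slack=5)
Line 3: ['address', 'snow'] (min_width=12, slack=3)
Line 4: ['young', 'salty'] (min_width=11, slack=4)
Line 5: ['string', 'pharmacy'] (min_width=15, slack=0)
Line 6: ['I', 'six', 'small'] (min_width=11, slack=4)
Line 7: ['dust', 'plane'] (min_width=10, slack=5)
Line 8: ['train', 'mineral'] (min_width=13, slack=2)
Line 9: ['bear', 'program'] (min_width=12, slack=3)
Line 10: ['early', 'deep'] (min_width=10, slack=5)
Line 11: ['salty', 'machine'] (min_width=13, slack=2)
Line 12: ['old'] (min_width=3, slack=12)
Total lines: 12

Answer: 12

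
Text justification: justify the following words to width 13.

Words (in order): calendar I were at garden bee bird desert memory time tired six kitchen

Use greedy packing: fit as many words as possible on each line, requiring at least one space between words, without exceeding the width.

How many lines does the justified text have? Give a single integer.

Line 1: ['calendar', 'I'] (min_width=10, slack=3)
Line 2: ['were', 'at'] (min_width=7, slack=6)
Line 3: ['garden', 'bee'] (min_width=10, slack=3)
Line 4: ['bird', 'desert'] (min_width=11, slack=2)
Line 5: ['memory', 'time'] (min_width=11, slack=2)
Line 6: ['tired', 'six'] (min_width=9, slack=4)
Line 7: ['kitchen'] (min_width=7, slack=6)
Total lines: 7

Answer: 7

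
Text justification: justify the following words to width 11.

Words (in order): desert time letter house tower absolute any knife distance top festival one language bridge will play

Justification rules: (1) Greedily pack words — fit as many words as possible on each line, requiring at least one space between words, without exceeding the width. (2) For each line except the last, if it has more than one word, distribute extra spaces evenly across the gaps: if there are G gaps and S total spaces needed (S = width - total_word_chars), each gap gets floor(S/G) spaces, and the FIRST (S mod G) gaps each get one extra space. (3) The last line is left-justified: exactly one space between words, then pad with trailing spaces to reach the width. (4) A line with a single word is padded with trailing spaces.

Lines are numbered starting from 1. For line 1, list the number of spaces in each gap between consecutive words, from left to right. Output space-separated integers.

Line 1: ['desert', 'time'] (min_width=11, slack=0)
Line 2: ['letter'] (min_width=6, slack=5)
Line 3: ['house', 'tower'] (min_width=11, slack=0)
Line 4: ['absolute'] (min_width=8, slack=3)
Line 5: ['any', 'knife'] (min_width=9, slack=2)
Line 6: ['distance'] (min_width=8, slack=3)
Line 7: ['top'] (min_width=3, slack=8)
Line 8: ['festival'] (min_width=8, slack=3)
Line 9: ['one'] (min_width=3, slack=8)
Line 10: ['language'] (min_width=8, slack=3)
Line 11: ['bridge', 'will'] (min_width=11, slack=0)
Line 12: ['play'] (min_width=4, slack=7)

Answer: 1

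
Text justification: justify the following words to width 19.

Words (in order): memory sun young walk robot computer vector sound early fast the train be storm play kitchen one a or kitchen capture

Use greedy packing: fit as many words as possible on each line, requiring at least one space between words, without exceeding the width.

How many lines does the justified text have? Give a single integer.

Line 1: ['memory', 'sun', 'young'] (min_width=16, slack=3)
Line 2: ['walk', 'robot', 'computer'] (min_width=19, slack=0)
Line 3: ['vector', 'sound', 'early'] (min_width=18, slack=1)
Line 4: ['fast', 'the', 'train', 'be'] (min_width=17, slack=2)
Line 5: ['storm', 'play', 'kitchen'] (min_width=18, slack=1)
Line 6: ['one', 'a', 'or', 'kitchen'] (min_width=16, slack=3)
Line 7: ['capture'] (min_width=7, slack=12)
Total lines: 7

Answer: 7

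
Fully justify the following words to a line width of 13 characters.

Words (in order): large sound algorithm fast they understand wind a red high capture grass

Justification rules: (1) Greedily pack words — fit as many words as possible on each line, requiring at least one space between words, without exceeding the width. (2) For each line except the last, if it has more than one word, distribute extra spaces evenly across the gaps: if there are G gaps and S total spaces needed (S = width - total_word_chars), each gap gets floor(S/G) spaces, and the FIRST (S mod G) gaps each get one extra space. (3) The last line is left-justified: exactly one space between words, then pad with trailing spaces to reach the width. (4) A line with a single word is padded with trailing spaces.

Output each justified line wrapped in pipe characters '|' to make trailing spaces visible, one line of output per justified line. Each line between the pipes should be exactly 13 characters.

Line 1: ['large', 'sound'] (min_width=11, slack=2)
Line 2: ['algorithm'] (min_width=9, slack=4)
Line 3: ['fast', 'they'] (min_width=9, slack=4)
Line 4: ['understand'] (min_width=10, slack=3)
Line 5: ['wind', 'a', 'red'] (min_width=10, slack=3)
Line 6: ['high', 'capture'] (min_width=12, slack=1)
Line 7: ['grass'] (min_width=5, slack=8)

Answer: |large   sound|
|algorithm    |
|fast     they|
|understand   |
|wind   a  red|
|high  capture|
|grass        |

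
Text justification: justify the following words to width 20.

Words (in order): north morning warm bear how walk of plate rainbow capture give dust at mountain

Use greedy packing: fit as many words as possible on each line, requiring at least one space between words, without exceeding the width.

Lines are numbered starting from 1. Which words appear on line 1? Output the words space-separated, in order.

Line 1: ['north', 'morning', 'warm'] (min_width=18, slack=2)
Line 2: ['bear', 'how', 'walk', 'of'] (min_width=16, slack=4)
Line 3: ['plate', 'rainbow'] (min_width=13, slack=7)
Line 4: ['capture', 'give', 'dust', 'at'] (min_width=20, slack=0)
Line 5: ['mountain'] (min_width=8, slack=12)

Answer: north morning warm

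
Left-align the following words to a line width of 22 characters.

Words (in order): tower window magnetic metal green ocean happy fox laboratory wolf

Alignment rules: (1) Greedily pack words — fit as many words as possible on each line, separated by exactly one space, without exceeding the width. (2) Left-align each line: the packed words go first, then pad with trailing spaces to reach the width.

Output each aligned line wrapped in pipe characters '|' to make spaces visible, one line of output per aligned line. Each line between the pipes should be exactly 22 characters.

Answer: |tower window magnetic |
|metal green ocean     |
|happy fox laboratory  |
|wolf                  |

Derivation:
Line 1: ['tower', 'window', 'magnetic'] (min_width=21, slack=1)
Line 2: ['metal', 'green', 'ocean'] (min_width=17, slack=5)
Line 3: ['happy', 'fox', 'laboratory'] (min_width=20, slack=2)
Line 4: ['wolf'] (min_width=4, slack=18)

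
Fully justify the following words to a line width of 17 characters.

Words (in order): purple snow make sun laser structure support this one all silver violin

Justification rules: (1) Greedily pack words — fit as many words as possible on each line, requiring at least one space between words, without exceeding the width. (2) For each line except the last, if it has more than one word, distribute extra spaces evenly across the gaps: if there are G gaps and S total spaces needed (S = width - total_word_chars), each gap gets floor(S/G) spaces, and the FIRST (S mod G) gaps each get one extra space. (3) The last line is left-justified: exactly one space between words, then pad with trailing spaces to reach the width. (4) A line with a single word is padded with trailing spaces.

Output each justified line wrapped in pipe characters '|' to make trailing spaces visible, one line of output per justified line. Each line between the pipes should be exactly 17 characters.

Answer: |purple  snow make|
|sun         laser|
|structure support|
|this    one   all|
|silver violin    |

Derivation:
Line 1: ['purple', 'snow', 'make'] (min_width=16, slack=1)
Line 2: ['sun', 'laser'] (min_width=9, slack=8)
Line 3: ['structure', 'support'] (min_width=17, slack=0)
Line 4: ['this', 'one', 'all'] (min_width=12, slack=5)
Line 5: ['silver', 'violin'] (min_width=13, slack=4)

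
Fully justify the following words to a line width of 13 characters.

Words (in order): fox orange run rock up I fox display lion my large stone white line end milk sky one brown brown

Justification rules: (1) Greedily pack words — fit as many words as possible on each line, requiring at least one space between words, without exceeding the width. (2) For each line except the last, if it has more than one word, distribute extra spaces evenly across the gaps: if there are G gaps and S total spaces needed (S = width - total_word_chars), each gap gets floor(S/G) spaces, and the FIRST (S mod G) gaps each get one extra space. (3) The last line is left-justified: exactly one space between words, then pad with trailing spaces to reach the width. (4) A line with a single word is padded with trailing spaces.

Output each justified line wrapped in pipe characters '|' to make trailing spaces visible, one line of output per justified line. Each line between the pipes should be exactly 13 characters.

Line 1: ['fox', 'orange'] (min_width=10, slack=3)
Line 2: ['run', 'rock', 'up', 'I'] (min_width=13, slack=0)
Line 3: ['fox', 'display'] (min_width=11, slack=2)
Line 4: ['lion', 'my', 'large'] (min_width=13, slack=0)
Line 5: ['stone', 'white'] (min_width=11, slack=2)
Line 6: ['line', 'end', 'milk'] (min_width=13, slack=0)
Line 7: ['sky', 'one', 'brown'] (min_width=13, slack=0)
Line 8: ['brown'] (min_width=5, slack=8)

Answer: |fox    orange|
|run rock up I|
|fox   display|
|lion my large|
|stone   white|
|line end milk|
|sky one brown|
|brown        |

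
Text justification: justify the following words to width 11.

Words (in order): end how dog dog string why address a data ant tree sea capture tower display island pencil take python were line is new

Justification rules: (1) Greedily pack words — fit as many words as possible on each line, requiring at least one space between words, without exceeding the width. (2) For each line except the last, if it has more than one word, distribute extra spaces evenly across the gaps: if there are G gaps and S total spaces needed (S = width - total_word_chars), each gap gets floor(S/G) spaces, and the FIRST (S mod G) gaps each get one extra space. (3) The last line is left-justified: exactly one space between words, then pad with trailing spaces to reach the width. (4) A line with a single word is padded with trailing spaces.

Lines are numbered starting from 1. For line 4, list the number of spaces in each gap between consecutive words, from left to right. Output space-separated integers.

Line 1: ['end', 'how', 'dog'] (min_width=11, slack=0)
Line 2: ['dog', 'string'] (min_width=10, slack=1)
Line 3: ['why', 'address'] (min_width=11, slack=0)
Line 4: ['a', 'data', 'ant'] (min_width=10, slack=1)
Line 5: ['tree', 'sea'] (min_width=8, slack=3)
Line 6: ['capture'] (min_width=7, slack=4)
Line 7: ['tower'] (min_width=5, slack=6)
Line 8: ['display'] (min_width=7, slack=4)
Line 9: ['island'] (min_width=6, slack=5)
Line 10: ['pencil', 'take'] (min_width=11, slack=0)
Line 11: ['python', 'were'] (min_width=11, slack=0)
Line 12: ['line', 'is', 'new'] (min_width=11, slack=0)

Answer: 2 1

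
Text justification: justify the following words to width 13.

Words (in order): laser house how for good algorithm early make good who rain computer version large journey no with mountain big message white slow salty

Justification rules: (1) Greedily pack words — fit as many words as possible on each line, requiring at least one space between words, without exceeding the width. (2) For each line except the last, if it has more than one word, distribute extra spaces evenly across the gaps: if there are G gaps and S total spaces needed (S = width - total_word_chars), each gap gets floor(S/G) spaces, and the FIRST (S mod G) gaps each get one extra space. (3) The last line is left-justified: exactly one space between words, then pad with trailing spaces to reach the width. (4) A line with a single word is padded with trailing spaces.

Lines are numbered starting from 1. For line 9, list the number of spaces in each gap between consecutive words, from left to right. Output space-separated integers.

Line 1: ['laser', 'house'] (min_width=11, slack=2)
Line 2: ['how', 'for', 'good'] (min_width=12, slack=1)
Line 3: ['algorithm'] (min_width=9, slack=4)
Line 4: ['early', 'make'] (min_width=10, slack=3)
Line 5: ['good', 'who', 'rain'] (min_width=13, slack=0)
Line 6: ['computer'] (min_width=8, slack=5)
Line 7: ['version', 'large'] (min_width=13, slack=0)
Line 8: ['journey', 'no'] (min_width=10, slack=3)
Line 9: ['with', 'mountain'] (min_width=13, slack=0)
Line 10: ['big', 'message'] (min_width=11, slack=2)
Line 11: ['white', 'slow'] (min_width=10, slack=3)
Line 12: ['salty'] (min_width=5, slack=8)

Answer: 1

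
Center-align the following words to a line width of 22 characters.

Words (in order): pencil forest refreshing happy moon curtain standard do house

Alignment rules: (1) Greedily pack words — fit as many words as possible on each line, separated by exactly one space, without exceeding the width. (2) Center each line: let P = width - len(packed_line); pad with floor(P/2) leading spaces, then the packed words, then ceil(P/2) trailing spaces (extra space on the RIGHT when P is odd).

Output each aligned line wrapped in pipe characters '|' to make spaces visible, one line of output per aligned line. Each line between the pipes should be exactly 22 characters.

Answer: |    pencil forest     |
|refreshing happy moon |
| curtain standard do  |
|        house         |

Derivation:
Line 1: ['pencil', 'forest'] (min_width=13, slack=9)
Line 2: ['refreshing', 'happy', 'moon'] (min_width=21, slack=1)
Line 3: ['curtain', 'standard', 'do'] (min_width=19, slack=3)
Line 4: ['house'] (min_width=5, slack=17)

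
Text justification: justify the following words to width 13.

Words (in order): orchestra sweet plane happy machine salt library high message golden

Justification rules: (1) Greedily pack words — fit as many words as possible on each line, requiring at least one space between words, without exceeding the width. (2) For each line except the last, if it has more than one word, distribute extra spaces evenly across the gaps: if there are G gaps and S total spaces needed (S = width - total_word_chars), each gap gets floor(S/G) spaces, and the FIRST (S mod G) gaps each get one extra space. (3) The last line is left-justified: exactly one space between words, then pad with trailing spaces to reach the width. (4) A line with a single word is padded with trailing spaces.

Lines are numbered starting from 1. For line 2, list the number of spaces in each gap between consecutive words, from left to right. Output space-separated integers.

Line 1: ['orchestra'] (min_width=9, slack=4)
Line 2: ['sweet', 'plane'] (min_width=11, slack=2)
Line 3: ['happy', 'machine'] (min_width=13, slack=0)
Line 4: ['salt', 'library'] (min_width=12, slack=1)
Line 5: ['high', 'message'] (min_width=12, slack=1)
Line 6: ['golden'] (min_width=6, slack=7)

Answer: 3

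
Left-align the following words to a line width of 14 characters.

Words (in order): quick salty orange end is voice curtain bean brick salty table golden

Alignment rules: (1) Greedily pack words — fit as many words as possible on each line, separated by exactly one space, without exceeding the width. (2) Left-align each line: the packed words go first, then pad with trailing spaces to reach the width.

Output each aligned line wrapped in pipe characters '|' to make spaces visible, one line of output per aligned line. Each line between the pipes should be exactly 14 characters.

Answer: |quick salty   |
|orange end is |
|voice curtain |
|bean brick    |
|salty table   |
|golden        |

Derivation:
Line 1: ['quick', 'salty'] (min_width=11, slack=3)
Line 2: ['orange', 'end', 'is'] (min_width=13, slack=1)
Line 3: ['voice', 'curtain'] (min_width=13, slack=1)
Line 4: ['bean', 'brick'] (min_width=10, slack=4)
Line 5: ['salty', 'table'] (min_width=11, slack=3)
Line 6: ['golden'] (min_width=6, slack=8)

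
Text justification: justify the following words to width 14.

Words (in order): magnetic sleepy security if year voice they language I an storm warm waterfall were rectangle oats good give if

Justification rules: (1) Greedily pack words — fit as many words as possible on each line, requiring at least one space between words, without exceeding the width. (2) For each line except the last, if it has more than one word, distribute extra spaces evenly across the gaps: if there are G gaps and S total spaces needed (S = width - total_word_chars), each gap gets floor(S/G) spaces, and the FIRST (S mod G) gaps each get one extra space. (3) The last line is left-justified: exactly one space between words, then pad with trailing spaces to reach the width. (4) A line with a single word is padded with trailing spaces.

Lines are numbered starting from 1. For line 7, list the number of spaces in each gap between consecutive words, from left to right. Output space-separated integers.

Answer: 1

Derivation:
Line 1: ['magnetic'] (min_width=8, slack=6)
Line 2: ['sleepy'] (min_width=6, slack=8)
Line 3: ['security', 'if'] (min_width=11, slack=3)
Line 4: ['year', 'voice'] (min_width=10, slack=4)
Line 5: ['they', 'language'] (min_width=13, slack=1)
Line 6: ['I', 'an', 'storm'] (min_width=10, slack=4)
Line 7: ['warm', 'waterfall'] (min_width=14, slack=0)
Line 8: ['were', 'rectangle'] (min_width=14, slack=0)
Line 9: ['oats', 'good', 'give'] (min_width=14, slack=0)
Line 10: ['if'] (min_width=2, slack=12)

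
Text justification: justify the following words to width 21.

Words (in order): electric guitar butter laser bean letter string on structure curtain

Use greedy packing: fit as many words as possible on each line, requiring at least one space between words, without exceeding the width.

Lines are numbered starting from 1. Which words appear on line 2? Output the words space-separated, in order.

Answer: butter laser bean

Derivation:
Line 1: ['electric', 'guitar'] (min_width=15, slack=6)
Line 2: ['butter', 'laser', 'bean'] (min_width=17, slack=4)
Line 3: ['letter', 'string', 'on'] (min_width=16, slack=5)
Line 4: ['structure', 'curtain'] (min_width=17, slack=4)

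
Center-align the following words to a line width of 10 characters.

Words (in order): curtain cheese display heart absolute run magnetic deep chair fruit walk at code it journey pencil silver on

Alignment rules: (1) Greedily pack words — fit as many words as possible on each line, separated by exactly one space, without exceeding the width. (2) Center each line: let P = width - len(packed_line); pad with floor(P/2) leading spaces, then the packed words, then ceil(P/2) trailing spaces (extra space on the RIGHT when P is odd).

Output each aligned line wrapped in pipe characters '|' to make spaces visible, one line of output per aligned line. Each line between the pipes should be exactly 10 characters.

Line 1: ['curtain'] (min_width=7, slack=3)
Line 2: ['cheese'] (min_width=6, slack=4)
Line 3: ['display'] (min_width=7, slack=3)
Line 4: ['heart'] (min_width=5, slack=5)
Line 5: ['absolute'] (min_width=8, slack=2)
Line 6: ['run'] (min_width=3, slack=7)
Line 7: ['magnetic'] (min_width=8, slack=2)
Line 8: ['deep', 'chair'] (min_width=10, slack=0)
Line 9: ['fruit', 'walk'] (min_width=10, slack=0)
Line 10: ['at', 'code', 'it'] (min_width=10, slack=0)
Line 11: ['journey'] (min_width=7, slack=3)
Line 12: ['pencil'] (min_width=6, slack=4)
Line 13: ['silver', 'on'] (min_width=9, slack=1)

Answer: | curtain  |
|  cheese  |
| display  |
|  heart   |
| absolute |
|   run    |
| magnetic |
|deep chair|
|fruit walk|
|at code it|
| journey  |
|  pencil  |
|silver on |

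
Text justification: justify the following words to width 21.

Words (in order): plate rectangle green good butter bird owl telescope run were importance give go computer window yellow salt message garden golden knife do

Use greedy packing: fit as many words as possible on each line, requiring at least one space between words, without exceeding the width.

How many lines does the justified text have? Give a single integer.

Line 1: ['plate', 'rectangle', 'green'] (min_width=21, slack=0)
Line 2: ['good', 'butter', 'bird', 'owl'] (min_width=20, slack=1)
Line 3: ['telescope', 'run', 'were'] (min_width=18, slack=3)
Line 4: ['importance', 'give', 'go'] (min_width=18, slack=3)
Line 5: ['computer', 'window'] (min_width=15, slack=6)
Line 6: ['yellow', 'salt', 'message'] (min_width=19, slack=2)
Line 7: ['garden', 'golden', 'knife'] (min_width=19, slack=2)
Line 8: ['do'] (min_width=2, slack=19)
Total lines: 8

Answer: 8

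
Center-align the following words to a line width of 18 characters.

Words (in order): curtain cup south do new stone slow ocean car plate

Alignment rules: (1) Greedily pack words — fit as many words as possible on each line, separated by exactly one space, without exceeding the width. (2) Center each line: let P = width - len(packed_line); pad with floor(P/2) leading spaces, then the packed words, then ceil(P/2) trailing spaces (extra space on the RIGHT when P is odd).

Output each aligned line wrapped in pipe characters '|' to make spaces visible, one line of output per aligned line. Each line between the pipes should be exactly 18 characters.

Answer: |curtain cup south |
|do new stone slow |
| ocean car plate  |

Derivation:
Line 1: ['curtain', 'cup', 'south'] (min_width=17, slack=1)
Line 2: ['do', 'new', 'stone', 'slow'] (min_width=17, slack=1)
Line 3: ['ocean', 'car', 'plate'] (min_width=15, slack=3)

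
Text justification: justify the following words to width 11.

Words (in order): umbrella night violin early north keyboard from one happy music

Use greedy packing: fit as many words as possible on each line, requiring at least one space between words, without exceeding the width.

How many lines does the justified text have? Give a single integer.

Answer: 7

Derivation:
Line 1: ['umbrella'] (min_width=8, slack=3)
Line 2: ['night'] (min_width=5, slack=6)
Line 3: ['violin'] (min_width=6, slack=5)
Line 4: ['early', 'north'] (min_width=11, slack=0)
Line 5: ['keyboard'] (min_width=8, slack=3)
Line 6: ['from', 'one'] (min_width=8, slack=3)
Line 7: ['happy', 'music'] (min_width=11, slack=0)
Total lines: 7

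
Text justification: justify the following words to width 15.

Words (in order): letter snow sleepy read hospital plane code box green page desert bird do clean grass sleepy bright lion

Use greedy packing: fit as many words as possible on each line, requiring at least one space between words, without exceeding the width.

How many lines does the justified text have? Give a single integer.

Answer: 8

Derivation:
Line 1: ['letter', 'snow'] (min_width=11, slack=4)
Line 2: ['sleepy', 'read'] (min_width=11, slack=4)
Line 3: ['hospital', 'plane'] (min_width=14, slack=1)
Line 4: ['code', 'box', 'green'] (min_width=14, slack=1)
Line 5: ['page', 'desert'] (min_width=11, slack=4)
Line 6: ['bird', 'do', 'clean'] (min_width=13, slack=2)
Line 7: ['grass', 'sleepy'] (min_width=12, slack=3)
Line 8: ['bright', 'lion'] (min_width=11, slack=4)
Total lines: 8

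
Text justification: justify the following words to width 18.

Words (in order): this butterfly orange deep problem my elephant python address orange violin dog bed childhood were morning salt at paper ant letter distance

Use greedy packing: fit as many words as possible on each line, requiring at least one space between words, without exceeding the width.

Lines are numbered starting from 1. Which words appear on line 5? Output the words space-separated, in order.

Line 1: ['this', 'butterfly'] (min_width=14, slack=4)
Line 2: ['orange', 'deep'] (min_width=11, slack=7)
Line 3: ['problem', 'my'] (min_width=10, slack=8)
Line 4: ['elephant', 'python'] (min_width=15, slack=3)
Line 5: ['address', 'orange'] (min_width=14, slack=4)
Line 6: ['violin', 'dog', 'bed'] (min_width=14, slack=4)
Line 7: ['childhood', 'were'] (min_width=14, slack=4)
Line 8: ['morning', 'salt', 'at'] (min_width=15, slack=3)
Line 9: ['paper', 'ant', 'letter'] (min_width=16, slack=2)
Line 10: ['distance'] (min_width=8, slack=10)

Answer: address orange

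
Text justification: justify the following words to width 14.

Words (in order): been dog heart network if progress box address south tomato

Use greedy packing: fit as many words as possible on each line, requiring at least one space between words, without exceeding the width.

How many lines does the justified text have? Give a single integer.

Line 1: ['been', 'dog', 'heart'] (min_width=14, slack=0)
Line 2: ['network', 'if'] (min_width=10, slack=4)
Line 3: ['progress', 'box'] (min_width=12, slack=2)
Line 4: ['address', 'south'] (min_width=13, slack=1)
Line 5: ['tomato'] (min_width=6, slack=8)
Total lines: 5

Answer: 5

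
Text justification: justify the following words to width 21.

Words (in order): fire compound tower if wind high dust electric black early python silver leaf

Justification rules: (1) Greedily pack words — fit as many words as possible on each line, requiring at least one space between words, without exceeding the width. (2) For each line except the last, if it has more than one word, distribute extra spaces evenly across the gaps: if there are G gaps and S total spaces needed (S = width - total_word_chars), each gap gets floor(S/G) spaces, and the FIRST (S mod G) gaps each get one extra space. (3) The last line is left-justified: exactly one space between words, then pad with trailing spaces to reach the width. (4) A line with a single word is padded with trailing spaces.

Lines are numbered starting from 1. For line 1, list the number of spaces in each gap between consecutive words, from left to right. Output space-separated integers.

Line 1: ['fire', 'compound', 'tower'] (min_width=19, slack=2)
Line 2: ['if', 'wind', 'high', 'dust'] (min_width=17, slack=4)
Line 3: ['electric', 'black', 'early'] (min_width=20, slack=1)
Line 4: ['python', 'silver', 'leaf'] (min_width=18, slack=3)

Answer: 2 2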